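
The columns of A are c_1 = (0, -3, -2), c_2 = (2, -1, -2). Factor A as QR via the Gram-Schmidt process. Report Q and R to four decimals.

Q = [[0.0000, 0.8745], [-0.8321, 0.2691], [-0.5547, -0.4036]], R = [[3.6056, 1.9415], [0.0000, 2.2871]]

c_1 = (0, -3, -2); ‖c_1‖ = 3.6056, so q_1 = (0.0000, -0.8321, -0.5547).
q_1·c_2 = 0.0000·2 + (-0.8321)·(-1) + (-0.5547)·(-2) = 1.9415.
u_2 = c_2 − 1.9415·q_1 = (2.0000, 0.6154, -0.9231).
‖u_2‖ = 2.2871, so q_2 = (0.8745, 0.2691, -0.4036).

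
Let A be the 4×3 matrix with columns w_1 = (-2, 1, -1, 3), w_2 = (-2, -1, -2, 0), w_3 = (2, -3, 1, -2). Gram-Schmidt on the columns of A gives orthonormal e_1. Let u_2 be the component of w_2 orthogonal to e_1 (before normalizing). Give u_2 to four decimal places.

w_1 = (-2, 1, -1, 3); ‖w_1‖ = 3.8730, so e_1 = (-0.5164, 0.2582, -0.2582, 0.7746).
e_1·w_2 = (-0.5164)·(-2) + 0.2582·(-1) + (-0.2582)·(-2) + 0.7746·0 = 1.2910.
u_2 = w_2 − 1.2910·e_1 = (-1.3333, -1.3333, -1.6667, -1.0000).

u_2 = (-1.3333, -1.3333, -1.6667, -1.0000)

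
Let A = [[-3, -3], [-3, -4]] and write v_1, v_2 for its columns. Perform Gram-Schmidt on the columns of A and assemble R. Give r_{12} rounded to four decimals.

q_1 = v_1/‖v_1‖ = (-3, -3)/4.2426 = (-0.7071, -0.7071).
r_{12} = q_1·v_2 = 4.9497.

r_{12} = 4.9497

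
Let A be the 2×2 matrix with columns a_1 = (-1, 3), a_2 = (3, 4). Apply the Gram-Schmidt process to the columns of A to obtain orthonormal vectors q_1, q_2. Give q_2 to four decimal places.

q_1 = a_1/‖a_1‖ = (-1, 3)/3.1623 = (-0.3162, 0.9487).
r_{12} = q_1·a_2 = 2.8460.
u_2 = a_2 − 2.8460·q_1 = (3.9000, 1.3000).
‖u_2‖ = 4.1110, so q_2 = (0.9487, 0.3162).

q_2 = (0.9487, 0.3162)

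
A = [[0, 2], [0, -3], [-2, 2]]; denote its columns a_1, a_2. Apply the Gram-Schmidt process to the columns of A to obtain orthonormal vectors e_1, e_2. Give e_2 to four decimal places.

e_1 = a_1/‖a_1‖ = (0, 0, -2)/2.0000 = (0.0000, 0.0000, -1.0000).
r_{12} = e_1·a_2 = -2.0000.
u_2 = a_2 + 2.0000·e_1 = (2.0000, -3.0000, 0.0000).
‖u_2‖ = 3.6056, so e_2 = (0.5547, -0.8321, 0.0000).

e_2 = (0.5547, -0.8321, 0.0000)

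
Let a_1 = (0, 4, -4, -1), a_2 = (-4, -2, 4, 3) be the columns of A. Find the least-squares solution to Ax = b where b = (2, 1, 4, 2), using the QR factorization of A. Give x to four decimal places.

a_1 = (0, 4, -4, -1); ‖a_1‖ = 5.7446, so q_1 = (0.0000, 0.6963, -0.6963, -0.1741).
q_1·a_2 = 0.0000·(-4) + 0.6963·(-2) + (-0.6963)·4 + (-0.1741)·3 = -4.7001.
u_2 = a_2 + 4.7001·q_1 = (-4.0000, 1.2727, 0.7273, 2.1818).
‖u_2‖ = 4.7863, so q_2 = (-0.8357, 0.2659, 0.1519, 0.4558).
Qᵀb = (-2.4371, 0.1140).
Back-substitute: x_2 = 0.1140/4.7863 = 0.0238.
x_1 = (-2.4371 + 4.7001·0.0238)/5.7446 = -0.4048.

x = (-0.4048, 0.0238)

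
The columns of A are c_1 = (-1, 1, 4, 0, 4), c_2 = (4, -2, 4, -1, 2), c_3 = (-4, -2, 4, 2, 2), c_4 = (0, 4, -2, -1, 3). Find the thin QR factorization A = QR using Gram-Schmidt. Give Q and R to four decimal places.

Q = [[-0.1715, 0.8074, -0.4494, 0.0719], [0.1715, -0.4509, -0.7192, -0.4024], [0.6860, 0.3355, 0.2983, -0.5689], [0.0000, -0.1783, 0.3721, 0.1916], [0.6860, -0.0210, -0.2309, 0.6874]], R = [[5.8310, 3.0870, 4.4590, 1.3720], [0.0000, 5.6099, -1.3841, -2.3593], [0.0000, 0.0000, 4.7119, -4.5381], [0.0000, 0.0000, 0.0000, 1.3988]]

c_1 = (-1, 1, 4, 0, 4); ‖c_1‖ = 5.8310, so e_1 = (-0.1715, 0.1715, 0.6860, 0.0000, 0.6860).
e_1·c_2 = (-0.1715)·4 + 0.1715·(-2) + 0.6860·4 + 0.0000·(-1) + 0.6860·2 = 3.0870.
u_2 = c_2 − 3.0870·e_1 = (4.5294, -2.5294, 1.8824, -1.0000, -0.1176).
‖u_2‖ = 5.6099, so e_2 = (0.8074, -0.4509, 0.3355, -0.1783, -0.0210).
e_1·c_3 = (-0.1715)·(-4) + 0.1715·(-2) + 0.6860·4 + 0.0000·2 + 0.6860·2 = 4.4590; e_2·c_3 = 0.8074·(-4) + (-0.4509)·(-2) + 0.3355·4 + (-0.1783)·2 + (-0.0210)·2 = -1.3841.
u_3 = c_3 − 4.4590·e_1 + 1.3841·e_2 = (-2.1178, -3.3888, 1.4056, 1.7533, -1.0879).
‖u_3‖ = 4.7119, so e_3 = (-0.4494, -0.7192, 0.2983, 0.3721, -0.2309).
e_1·c_4 = (-0.1715)·0 + 0.1715·4 + 0.6860·(-2) + 0.0000·(-1) + 0.6860·3 = 1.3720; e_2·c_4 = 0.8074·0 + (-0.4509)·4 + 0.3355·(-2) + (-0.1783)·(-1) + (-0.0210)·3 = -2.3593; e_3·c_4 = (-0.4494)·0 + (-0.7192)·4 + 0.2983·(-2) + 0.3721·(-1) + (-0.2309)·3 = -4.5381.
u_4 = c_4 − 1.3720·e_1 + 2.3593·e_2 + 4.5381·e_3 = (0.1005, -0.5629, -0.7958, 0.2681, 0.9616).
‖u_4‖ = 1.3988, so e_4 = (0.0719, -0.4024, -0.5689, 0.1916, 0.6874).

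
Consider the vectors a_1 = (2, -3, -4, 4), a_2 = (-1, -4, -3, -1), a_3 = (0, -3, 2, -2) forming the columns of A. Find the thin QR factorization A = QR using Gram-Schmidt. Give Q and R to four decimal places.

Q = [[0.2981, -0.4045, 0.4084], [-0.4472, -0.6293, -0.6127], [-0.5963, -0.3146, 0.6765], [0.5963, -0.5843, 0.0128]], R = [[6.7082, 2.6833, -1.0435], [0.0000, 4.4497, 2.4271], [0.0000, 0.0000, 3.1655]]

q_1 = a_1/‖a_1‖ = (2, -3, -4, 4)/6.7082 = (0.2981, -0.4472, -0.5963, 0.5963).
r_{12} = q_1·a_2 = 2.6833.
u_2 = a_2 − 2.6833·q_1 = (-1.8000, -2.8000, -1.4000, -2.6000).
‖u_2‖ = 4.4497, so q_2 = (-0.4045, -0.6293, -0.3146, -0.5843).
r_{13} = q_1·a_3 = -1.0435; r_{23} = q_2·a_3 = 2.4271.
u_3 = a_3 + 1.0435·q_1 − 2.4271·q_2 = (1.2929, -1.9394, 2.1414, 0.0404).
‖u_3‖ = 3.1655, so q_3 = (0.4084, -0.6127, 0.6765, 0.0128).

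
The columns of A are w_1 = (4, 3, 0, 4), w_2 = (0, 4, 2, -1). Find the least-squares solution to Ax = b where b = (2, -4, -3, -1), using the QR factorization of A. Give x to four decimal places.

x = (0.0000, -1.0000)

w_1 = (4, 3, 0, 4); ‖w_1‖ = 6.4031, so q_1 = (0.6247, 0.4685, 0.0000, 0.6247).
q_1·w_2 = 0.6247·0 + 0.4685·4 + 0.0000·2 + 0.6247·(-1) = 1.2494.
u_2 = w_2 − 1.2494·q_1 = (-0.7805, 3.4146, 2.0000, -1.7805).
‖u_2‖ = 4.4090, so q_2 = (-0.1770, 0.7745, 0.4536, -0.4038).
Qᵀb = (-1.2494, -4.4090).
Back-substitute: x_2 = -4.4090/4.4090 = -1.0000.
x_1 = (-1.2494 − 1.2494·(-1.0000))/6.4031 = 0.0000.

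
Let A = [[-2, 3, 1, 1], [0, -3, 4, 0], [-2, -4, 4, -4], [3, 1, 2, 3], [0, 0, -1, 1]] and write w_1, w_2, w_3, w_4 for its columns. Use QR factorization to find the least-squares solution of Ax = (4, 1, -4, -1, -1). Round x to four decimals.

e_1 = w_1/‖w_1‖ = (-2, 0, -2, 3, 0)/4.1231 = (-0.4851, 0.0000, -0.4851, 0.7276, 0.0000).
r_{12} = e_1·w_2 = 1.2127.
u_2 = w_2 − 1.2127·e_1 = (3.5882, -3.0000, -3.4118, 0.1176, 0.0000).
‖u_2‖ = 5.7905, so e_2 = (0.6197, -0.5181, -0.5892, 0.0203, 0.0000).
r_{13} = e_1·w_3 = -0.9701; r_{23} = e_2·w_3 = -3.7689.
u_3 = w_3 + 0.9701·e_1 + 3.7689·e_2 = (2.8649, 2.0474, 1.3088, 2.7825, -1.0000).
‖u_3‖ = 4.7806, so e_3 = (0.5993, 0.4283, 0.2738, 0.5820, -0.2092).
r_{14} = e_1·w_4 = 3.6380; r_{24} = e_2·w_4 = 3.0375; r_{34} = e_3·w_4 = 1.0411.
u_4 = w_4 − 3.6380·e_1 − 3.0375·e_2 − 1.0411·e_3 = (0.2585, 1.1278, -0.7306, -0.3147, 1.2178).
‖u_4‖ = 1.8587, so e_4 = (0.1391, 0.6068, -0.3931, -0.1693, 0.6552).
Qᵀb = (-0.7276, 4.2971, 1.3575, 2.2497).
Back-substitute: x_4 = 2.2497/1.8587 = 1.2104.
x_3 = (1.3575 − 1.0411·1.2104)/4.7806 = 0.0204.
x_2 = (4.2971 + 3.7689·0.0204 − 3.0375·1.2104)/5.7905 = 0.1204.
x_1 = (-0.7276 − 1.2127·0.1204 + 0.9701·0.0204 − 3.6380·1.2104)/4.1231 = -1.2751.

x = (-1.2751, 0.1204, 0.0204, 1.2104)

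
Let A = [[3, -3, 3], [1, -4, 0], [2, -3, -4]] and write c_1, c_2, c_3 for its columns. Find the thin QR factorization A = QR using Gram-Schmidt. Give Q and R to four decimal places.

Q = [[0.8018, 0.3738, 0.4663], [0.2673, -0.9221, 0.2798], [0.5345, -0.0997, -0.8393]], R = [[3.7417, -5.0780, 0.2673], [0.0000, 2.8661, 1.5203], [0.0000, 0.0000, 4.7558]]

e_1 = c_1/‖c_1‖ = (3, 1, 2)/3.7417 = (0.8018, 0.2673, 0.5345).
r_{12} = e_1·c_2 = -5.0780.
u_2 = c_2 + 5.0780·e_1 = (1.0714, -2.6429, -0.2857).
‖u_2‖ = 2.8661, so e_2 = (0.3738, -0.9221, -0.0997).
r_{13} = e_1·c_3 = 0.2673; r_{23} = e_2·c_3 = 1.5203.
u_3 = c_3 − 0.2673·e_1 − 1.5203·e_2 = (2.2174, 1.3304, -3.9913).
‖u_3‖ = 4.7558, so e_3 = (0.4663, 0.2798, -0.8393).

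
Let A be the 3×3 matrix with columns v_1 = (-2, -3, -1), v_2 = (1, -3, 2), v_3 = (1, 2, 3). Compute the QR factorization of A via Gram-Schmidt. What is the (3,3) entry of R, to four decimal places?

v_1 = (-2, -3, -1); ‖v_1‖ = 3.7417, so e_1 = (-0.5345, -0.8018, -0.2673).
e_1·v_2 = (-0.5345)·1 + (-0.8018)·(-3) + (-0.2673)·2 = 1.3363.
u_2 = v_2 − 1.3363·e_1 = (1.7143, -1.9286, 2.3571).
‖u_2‖ = 3.4949, so e_2 = (0.4905, -0.5518, 0.6745).
e_1·v_3 = (-0.5345)·1 + (-0.8018)·2 + (-0.2673)·3 = -2.9399; e_2·v_3 = 0.4905·1 + (-0.5518)·2 + 0.6745·3 = 1.4102.
u_3 = v_3 + 2.9399·e_1 − 1.4102·e_2 = (-1.2632, 0.4211, 1.2632).
r_{33} = ‖u_3‖ = 1.8353.

r_{33} = 1.8353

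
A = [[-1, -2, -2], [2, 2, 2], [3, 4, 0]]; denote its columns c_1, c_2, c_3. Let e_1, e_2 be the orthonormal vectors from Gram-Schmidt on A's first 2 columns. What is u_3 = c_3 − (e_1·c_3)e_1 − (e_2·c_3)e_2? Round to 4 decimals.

c_1 = (-1, 2, 3); ‖c_1‖ = 3.7417, so e_1 = (-0.2673, 0.5345, 0.8018).
e_1·c_2 = (-0.2673)·(-2) + 0.5345·2 + 0.8018·4 = 4.8107.
u_2 = c_2 − 4.8107·e_1 = (-0.7143, -0.5714, 0.1429).
‖u_2‖ = 0.9258, so e_2 = (-0.7715, -0.6172, 0.1543).
e_1·c_3 = (-0.2673)·(-2) + 0.5345·2 + 0.8018·0 = 1.6036; e_2·c_3 = (-0.7715)·(-2) + (-0.6172)·2 + 0.1543·0 = 0.3086.
u_3 = c_3 − 1.6036·e_1 − 0.3086·e_2 = (-1.3333, 1.3333, -1.3333).

u_3 = (-1.3333, 1.3333, -1.3333)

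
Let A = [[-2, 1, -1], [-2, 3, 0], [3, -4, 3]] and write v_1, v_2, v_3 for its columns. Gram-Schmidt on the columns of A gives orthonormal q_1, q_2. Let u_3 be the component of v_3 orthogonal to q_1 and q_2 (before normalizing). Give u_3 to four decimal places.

v_1 = (-2, -2, 3); ‖v_1‖ = 4.1231, so q_1 = (-0.4851, -0.4851, 0.7276).
q_1·v_2 = (-0.4851)·1 + (-0.4851)·3 + 0.7276·(-4) = -4.8507.
u_2 = v_2 + 4.8507·q_1 = (-1.3529, 0.6471, -0.4706).
‖u_2‖ = 1.5718, so q_2 = (-0.8608, 0.4117, -0.2994).
q_1·v_3 = (-0.4851)·(-1) + (-0.4851)·0 + 0.7276·3 = 2.6679; q_2·v_3 = (-0.8608)·(-1) + 0.4117·0 + (-0.2994)·3 = -0.0374.
u_3 = v_3 − 2.6679·q_1 + 0.0374·q_2 = (0.2619, 1.3095, 1.0476).

u_3 = (0.2619, 1.3095, 1.0476)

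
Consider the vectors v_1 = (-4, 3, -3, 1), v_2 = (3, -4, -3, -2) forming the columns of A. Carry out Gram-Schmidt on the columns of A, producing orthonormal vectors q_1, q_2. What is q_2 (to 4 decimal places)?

v_1 = (-4, 3, -3, 1); ‖v_1‖ = 5.9161, so q_1 = (-0.6761, 0.5071, -0.5071, 0.1690).
q_1·v_2 = (-0.6761)·3 + 0.5071·(-4) + (-0.5071)·(-3) + 0.1690·(-2) = -2.8735.
u_2 = v_2 + 2.8735·q_1 = (1.0571, -2.5429, -4.4571, -1.5143).
‖u_2‖ = 5.4537, so q_2 = (0.1938, -0.4663, -0.8173, -0.2777).

q_2 = (0.1938, -0.4663, -0.8173, -0.2777)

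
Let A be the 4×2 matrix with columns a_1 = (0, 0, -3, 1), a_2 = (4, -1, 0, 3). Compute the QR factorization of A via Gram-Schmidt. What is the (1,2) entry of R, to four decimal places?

r_{12} = 0.9487

e_1 = a_1/‖a_1‖ = (0, 0, -3, 1)/3.1623 = (0.0000, 0.0000, -0.9487, 0.3162).
r_{12} = e_1·a_2 = 0.9487.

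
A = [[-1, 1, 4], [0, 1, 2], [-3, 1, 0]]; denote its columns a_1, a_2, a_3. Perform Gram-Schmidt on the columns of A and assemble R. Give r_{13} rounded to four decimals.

r_{13} = -1.2649

q_1 = a_1/‖a_1‖ = (-1, 0, -3)/3.1623 = (-0.3162, 0.0000, -0.9487).
r_{13} = q_1·a_3 = -1.2649.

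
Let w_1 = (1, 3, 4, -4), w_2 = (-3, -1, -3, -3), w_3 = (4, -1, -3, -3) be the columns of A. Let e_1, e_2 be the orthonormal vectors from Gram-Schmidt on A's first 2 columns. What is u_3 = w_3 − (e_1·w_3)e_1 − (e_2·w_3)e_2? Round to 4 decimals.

u_3 = (4.7281, -0.9211, -2.4561, -1.9649)

w_1 = (1, 3, 4, -4); ‖w_1‖ = 6.4807, so e_1 = (0.1543, 0.4629, 0.6172, -0.6172).
e_1·w_2 = 0.1543·(-3) + 0.4629·(-1) + 0.6172·(-3) + (-0.6172)·(-3) = -0.9258.
u_2 = w_2 + 0.9258·e_1 = (-2.8571, -0.5714, -2.4286, -3.5714).
‖u_2‖ = 5.2099, so e_2 = (-0.5484, -0.1097, -0.4661, -0.6855).
e_1·w_3 = 0.1543·4 + 0.4629·(-1) + 0.6172·(-3) + (-0.6172)·(-3) = 0.1543; e_2·w_3 = (-0.5484)·4 + (-0.1097)·(-1) + (-0.4661)·(-3) + (-0.6855)·(-3) = 1.3710.
u_3 = w_3 − 0.1543·e_1 − 1.3710·e_2 = (4.7281, -0.9211, -2.4561, -1.9649).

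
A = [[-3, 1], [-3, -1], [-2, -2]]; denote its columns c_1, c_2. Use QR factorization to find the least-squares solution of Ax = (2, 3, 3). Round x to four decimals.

q_1 = c_1/‖c_1‖ = (-3, -3, -2)/4.6904 = (-0.6396, -0.6396, -0.4264).
r_{12} = q_1·c_2 = 0.8528.
u_2 = c_2 − 0.8528·q_1 = (1.5455, -0.4545, -1.6364).
‖u_2‖ = 2.2962, so q_2 = (0.6730, -0.1980, -0.7126).
Qᵀb = (-4.4772, -1.3857).
Back-substitute: x_2 = -1.3857/2.2962 = -0.6034.
x_1 = (-4.4772 − 0.8528·(-0.6034))/4.6904 = -0.8448.

x = (-0.8448, -0.6034)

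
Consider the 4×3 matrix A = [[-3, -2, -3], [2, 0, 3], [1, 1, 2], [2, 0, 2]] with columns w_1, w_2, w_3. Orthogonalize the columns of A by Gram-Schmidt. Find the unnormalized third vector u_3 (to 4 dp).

w_1 = (-3, 2, 1, 2); ‖w_1‖ = 4.2426, so e_1 = (-0.7071, 0.4714, 0.2357, 0.4714).
e_1·w_2 = (-0.7071)·(-2) + 0.4714·0 + 0.2357·1 + 0.4714·0 = 1.6499.
u_2 = w_2 − 1.6499·e_1 = (-0.8333, -0.7778, 0.6111, -0.7778).
‖u_2‖ = 1.5092, so e_2 = (-0.5522, -0.5153, 0.4049, -0.5153).
e_1·w_3 = (-0.7071)·(-3) + 0.4714·3 + 0.2357·2 + 0.4714·2 = 4.9497; e_2·w_3 = (-0.5522)·(-3) + (-0.5153)·3 + 0.4049·2 + (-0.5153)·2 = -0.1104.
u_3 = w_3 − 4.9497·e_1 + 0.1104·e_2 = (0.4390, 0.6098, 0.8780, -0.3902).

u_3 = (0.4390, 0.6098, 0.8780, -0.3902)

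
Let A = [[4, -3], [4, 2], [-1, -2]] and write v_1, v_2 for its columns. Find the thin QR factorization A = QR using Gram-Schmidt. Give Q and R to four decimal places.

v_1 = (4, 4, -1); ‖v_1‖ = 5.7446, so e_1 = (0.6963, 0.6963, -0.1741).
e_1·v_2 = 0.6963·(-3) + 0.6963·2 + (-0.1741)·(-2) = -0.3482.
u_2 = v_2 + 0.3482·e_1 = (-2.7576, 2.2424, -2.0606).
‖u_2‖ = 4.1084, so e_2 = (-0.6712, 0.5458, -0.5016).

Q = [[0.6963, -0.6712], [0.6963, 0.5458], [-0.1741, -0.5016]], R = [[5.7446, -0.3482], [0.0000, 4.1084]]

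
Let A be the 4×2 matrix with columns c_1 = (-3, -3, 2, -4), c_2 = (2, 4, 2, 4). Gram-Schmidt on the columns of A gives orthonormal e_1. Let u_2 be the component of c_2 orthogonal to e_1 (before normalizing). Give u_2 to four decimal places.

e_1 = c_1/‖c_1‖ = (-3, -3, 2, -4)/6.1644 = (-0.4867, -0.4867, 0.3244, -0.6489).
r_{12} = e_1·c_2 = -4.8666.
u_2 = c_2 + 4.8666·e_1 = (-0.3684, 1.6316, 3.5789, 0.8421).

u_2 = (-0.3684, 1.6316, 3.5789, 0.8421)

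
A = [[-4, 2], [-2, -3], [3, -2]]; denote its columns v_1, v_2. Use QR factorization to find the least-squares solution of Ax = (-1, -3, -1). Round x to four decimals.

q_1 = v_1/‖v_1‖ = (-4, -2, 3)/5.3852 = (-0.7428, -0.3714, 0.5571).
r_{12} = q_1·v_2 = -1.4856.
u_2 = v_2 + 1.4856·q_1 = (0.8966, -3.5517, -1.1724).
‖u_2‖ = 3.8462, so q_2 = (0.2331, -0.9234, -0.3048).
Qᵀb = (1.2999, 2.8420).
Back-substitute: x_2 = 2.8420/3.8462 = 0.7389.
x_1 = (1.2999 + 1.4856·0.7389)/5.3852 = 0.4452.

x = (0.4452, 0.7389)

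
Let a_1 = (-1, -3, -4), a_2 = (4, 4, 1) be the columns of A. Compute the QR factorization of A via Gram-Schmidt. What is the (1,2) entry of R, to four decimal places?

a_1 = (-1, -3, -4); ‖a_1‖ = 5.0990, so e_1 = (-0.1961, -0.5883, -0.7845).
r_{12} = e_1·a_2 = -3.9223.

r_{12} = -3.9223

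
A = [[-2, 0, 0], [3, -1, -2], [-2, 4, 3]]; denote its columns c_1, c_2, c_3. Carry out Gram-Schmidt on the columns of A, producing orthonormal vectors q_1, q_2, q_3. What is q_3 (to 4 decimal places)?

q_3 = (-0.7715, -0.6172, -0.1543)

c_1 = (-2, 3, -2); ‖c_1‖ = 4.1231, so q_1 = (-0.4851, 0.7276, -0.4851).
q_1·c_2 = (-0.4851)·0 + 0.7276·(-1) + (-0.4851)·4 = -2.6679.
u_2 = c_2 + 2.6679·q_1 = (-1.2941, 0.9412, 2.7059).
‖u_2‖ = 3.1436, so q_2 = (-0.4117, 0.2994, 0.8608).
q_1·c_3 = (-0.4851)·0 + 0.7276·(-2) + (-0.4851)·3 = -2.9104; q_2·c_3 = (-0.4117)·0 + 0.2994·(-2) + 0.8608·3 = 1.9835.
u_3 = c_3 + 2.9104·q_1 − 1.9835·q_2 = (-0.5952, -0.4762, -0.1190).
‖u_3‖ = 0.7715, so q_3 = (-0.7715, -0.6172, -0.1543).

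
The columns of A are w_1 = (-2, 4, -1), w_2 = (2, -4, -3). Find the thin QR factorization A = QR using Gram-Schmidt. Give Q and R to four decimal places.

Q = [[-0.4364, 0.0976], [0.8729, -0.1952], [-0.2182, -0.9759]], R = [[4.5826, -3.7097], [0.0000, 3.9036]]

w_1 = (-2, 4, -1); ‖w_1‖ = 4.5826, so e_1 = (-0.4364, 0.8729, -0.2182).
e_1·w_2 = (-0.4364)·2 + 0.8729·(-4) + (-0.2182)·(-3) = -3.7097.
u_2 = w_2 + 3.7097·e_1 = (0.3810, -0.7619, -3.8095).
‖u_2‖ = 3.9036, so e_2 = (0.0976, -0.1952, -0.9759).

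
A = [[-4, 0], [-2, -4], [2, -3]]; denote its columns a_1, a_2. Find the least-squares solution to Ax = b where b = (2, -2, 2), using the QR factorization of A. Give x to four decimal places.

x = (-0.0067, 0.0805)

e_1 = a_1/‖a_1‖ = (-4, -2, 2)/4.8990 = (-0.8165, -0.4082, 0.4082).
r_{12} = e_1·a_2 = 0.4082.
u_2 = a_2 − 0.4082·e_1 = (0.3333, -3.8333, -3.1667).
‖u_2‖ = 4.9833, so e_2 = (0.0669, -0.7692, -0.6355).
Qᵀb = (0.0000, 0.4013).
Back-substitute: x_2 = 0.4013/4.9833 = 0.0805.
x_1 = (0.0000 − 0.4082·0.0805)/4.8990 = -0.0067.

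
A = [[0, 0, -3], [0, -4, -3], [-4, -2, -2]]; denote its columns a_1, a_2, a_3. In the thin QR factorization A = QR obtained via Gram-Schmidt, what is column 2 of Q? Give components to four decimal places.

e_2 = (0.0000, -1.0000, 0.0000)

e_1 = a_1/‖a_1‖ = (0, 0, -4)/4.0000 = (0.0000, 0.0000, -1.0000).
r_{12} = e_1·a_2 = 2.0000.
u_2 = a_2 − 2.0000·e_1 = (0.0000, -4.0000, 0.0000).
‖u_2‖ = 4.0000, so e_2 = (0.0000, -1.0000, 0.0000).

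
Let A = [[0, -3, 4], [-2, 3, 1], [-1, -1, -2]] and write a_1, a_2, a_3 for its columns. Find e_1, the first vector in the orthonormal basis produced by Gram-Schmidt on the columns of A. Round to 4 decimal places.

e_1 = (0.0000, -0.8944, -0.4472)

a_1 = (0, -2, -1); ‖a_1‖ = 2.2361, so e_1 = (0.0000, -0.8944, -0.4472).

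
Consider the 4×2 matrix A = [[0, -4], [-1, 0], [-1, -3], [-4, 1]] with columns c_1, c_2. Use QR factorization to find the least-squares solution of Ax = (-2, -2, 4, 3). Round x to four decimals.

x = (-0.7816, -0.0685)

c_1 = (0, -1, -1, -4); ‖c_1‖ = 4.2426, so e_1 = (0.0000, -0.2357, -0.2357, -0.9428).
e_1·c_2 = 0.0000·(-4) + (-0.2357)·0 + (-0.2357)·(-3) + (-0.9428)·1 = -0.2357.
u_2 = c_2 + 0.2357·e_1 = (-4.0000, -0.0556, -3.0556, 0.7778).
‖u_2‖ = 5.0936, so e_2 = (-0.7853, -0.0109, -0.5999, 0.1527).
Qᵀb = (-3.2998, -0.3490).
Back-substitute: x_2 = -0.3490/5.0936 = -0.0685.
x_1 = (-3.2998 + 0.2357·(-0.0685))/4.2426 = -0.7816.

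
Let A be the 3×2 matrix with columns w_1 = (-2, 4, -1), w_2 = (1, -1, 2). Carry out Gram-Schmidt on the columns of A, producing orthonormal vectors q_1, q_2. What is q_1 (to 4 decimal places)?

q_1 = (-0.4364, 0.8729, -0.2182)

w_1 = (-2, 4, -1); ‖w_1‖ = 4.5826, so q_1 = (-0.4364, 0.8729, -0.2182).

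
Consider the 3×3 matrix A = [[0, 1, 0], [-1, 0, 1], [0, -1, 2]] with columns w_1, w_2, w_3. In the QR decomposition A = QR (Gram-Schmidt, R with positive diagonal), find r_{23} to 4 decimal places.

r_{23} = -1.4142

e_1 = w_1/‖w_1‖ = (0, -1, 0)/1.0000 = (0.0000, -1.0000, 0.0000).
r_{12} = e_1·w_2 = 0.0000.
u_2 = w_2 + 0.0000·e_1 = (1.0000, 0.0000, -1.0000).
‖u_2‖ = 1.4142, so e_2 = (0.7071, 0.0000, -0.7071).
r_{23} = e_2·w_3 = -1.4142.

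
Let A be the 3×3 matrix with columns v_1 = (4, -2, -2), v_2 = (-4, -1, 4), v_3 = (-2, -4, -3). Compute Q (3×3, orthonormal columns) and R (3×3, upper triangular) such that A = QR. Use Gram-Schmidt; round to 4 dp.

v_1 = (4, -2, -2); ‖v_1‖ = 4.8990, so e_1 = (0.8165, -0.4082, -0.4082).
e_1·v_2 = 0.8165·(-4) + (-0.4082)·(-1) + (-0.4082)·4 = -4.4907.
u_2 = v_2 + 4.4907·e_1 = (-0.3333, -2.8333, 2.1667).
‖u_2‖ = 3.5824, so e_2 = (-0.0930, -0.7909, 0.6048).
e_1·v_3 = 0.8165·(-2) + (-0.4082)·(-4) + (-0.4082)·(-3) = 1.2247; e_2·v_3 = (-0.0930)·(-2) + (-0.7909)·(-4) + 0.6048·(-3) = 1.5353.
u_3 = v_3 − 1.2247·e_1 − 1.5353·e_2 = (-2.8571, -2.2857, -3.4286).
‖u_3‖ = 5.0143, so e_3 = (-0.5698, -0.4558, -0.6838).

Q = [[0.8165, -0.0930, -0.5698], [-0.4082, -0.7909, -0.4558], [-0.4082, 0.6048, -0.6838]], R = [[4.8990, -4.4907, 1.2247], [0.0000, 3.5824, 1.5353], [0.0000, 0.0000, 5.0143]]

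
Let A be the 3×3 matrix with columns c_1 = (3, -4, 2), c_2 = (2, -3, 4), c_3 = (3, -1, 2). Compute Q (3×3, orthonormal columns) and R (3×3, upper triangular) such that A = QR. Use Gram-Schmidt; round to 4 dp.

c_1 = (3, -4, 2); ‖c_1‖ = 5.3852, so q_1 = (0.5571, -0.7428, 0.3714).
q_1·c_2 = 0.5571·2 + (-0.7428)·(-3) + 0.3714·4 = 4.8281.
u_2 = c_2 − 4.8281·q_1 = (-0.6897, 0.5862, 2.2069).
‖u_2‖ = 2.3853, so q_2 = (-0.2891, 0.2458, 0.9252).
q_1·c_3 = 0.5571·3 + (-0.7428)·(-1) + 0.3714·2 = 3.1568; q_2·c_3 = (-0.2891)·3 + 0.2458·(-1) + 0.9252·2 = 0.7373.
u_3 = c_3 − 3.1568·q_1 − 0.7373·q_2 = (1.4545, 1.1636, 0.1455).
‖u_3‖ = 1.8684, so q_3 = (0.7785, 0.6228, 0.0778).

Q = [[0.5571, -0.2891, 0.7785], [-0.7428, 0.2458, 0.6228], [0.3714, 0.9252, 0.0778]], R = [[5.3852, 4.8281, 3.1568], [0.0000, 2.3853, 0.7373], [0.0000, 0.0000, 1.8684]]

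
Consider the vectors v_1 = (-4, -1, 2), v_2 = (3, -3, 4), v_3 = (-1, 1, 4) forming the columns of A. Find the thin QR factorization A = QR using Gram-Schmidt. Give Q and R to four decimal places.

Q = [[-0.8729, 0.4822, 0.0749], [-0.2182, -0.5230, 0.8239], [0.4364, 0.7028, 0.5618]], R = [[4.5826, -0.2182, 2.4004], [0.0000, 5.8269, 1.8061], [0.0000, 0.0000, 2.9960]]

v_1 = (-4, -1, 2); ‖v_1‖ = 4.5826, so e_1 = (-0.8729, -0.2182, 0.4364).
e_1·v_2 = (-0.8729)·3 + (-0.2182)·(-3) + 0.4364·4 = -0.2182.
u_2 = v_2 + 0.2182·e_1 = (2.8095, -3.0476, 4.0952).
‖u_2‖ = 5.8269, so e_2 = (0.4822, -0.5230, 0.7028).
e_1·v_3 = (-0.8729)·(-1) + (-0.2182)·1 + 0.4364·4 = 2.4004; e_2·v_3 = 0.4822·(-1) + (-0.5230)·1 + 0.7028·4 = 1.8061.
u_3 = v_3 − 2.4004·e_1 − 1.8061·e_2 = (0.2244, 2.4684, 1.6830).
‖u_3‖ = 2.9960, so e_3 = (0.0749, 0.8239, 0.5618).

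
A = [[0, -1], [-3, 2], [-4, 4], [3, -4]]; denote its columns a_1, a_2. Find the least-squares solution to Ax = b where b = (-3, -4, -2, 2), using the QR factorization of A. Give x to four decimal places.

x = (2.4314, 1.6667)

a_1 = (0, -3, -4, 3); ‖a_1‖ = 5.8310, so e_1 = (0.0000, -0.5145, -0.6860, 0.5145).
e_1·a_2 = 0.0000·(-1) + (-0.5145)·2 + (-0.6860)·4 + 0.5145·(-4) = -5.8310.
u_2 = a_2 + 5.8310·e_1 = (-1.0000, -1.0000, 0.0000, -1.0000).
‖u_2‖ = 1.7321, so e_2 = (-0.5774, -0.5774, 0.0000, -0.5774).
Qᵀb = (4.4590, 2.8868).
Back-substitute: x_2 = 2.8868/1.7321 = 1.6667.
x_1 = (4.4590 + 5.8310·1.6667)/5.8310 = 2.4314.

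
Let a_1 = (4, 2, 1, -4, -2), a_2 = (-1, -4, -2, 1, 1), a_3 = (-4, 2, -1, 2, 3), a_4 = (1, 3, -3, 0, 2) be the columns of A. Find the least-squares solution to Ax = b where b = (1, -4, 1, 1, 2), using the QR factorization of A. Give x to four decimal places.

x = (-0.1993, 0.5298, -0.3041, -0.1482)

q_1 = a_1/‖a_1‖ = (4, 2, 1, -4, -2)/6.4031 = (0.6247, 0.3123, 0.1562, -0.6247, -0.3123).
r_{12} = q_1·a_2 = -3.1235.
u_2 = a_2 + 3.1235·q_1 = (0.9512, -3.0244, -1.5122, -0.9512, 0.0244).
‖u_2‖ = 3.6392, so q_2 = (0.2614, -0.8311, -0.4155, -0.2614, 0.0067).
r_{13} = q_1·a_3 = -4.2167; r_{23} = q_2·a_3 = -2.7948.
u_3 = a_3 + 4.2167·q_1 + 2.7948·q_2 = (-0.6354, 0.9945, -1.5028, -1.3646, 1.7017).
‖u_3‖ = 2.8998, so q_3 = (-0.2191, 0.3429, -0.5182, -0.4706, 0.5868).
r_{14} = q_1·a_4 = 0.4685; r_{24} = q_2·a_4 = -0.9718; r_{34} = q_3·a_4 = 3.5381.
u_4 = a_4 − 0.4685·q_1 + 0.9718·q_2 − 3.5381·q_3 = (1.7365, 0.8327, -1.6435, 1.7037, 0.0767).
‖u_4‖ = 3.0526, so q_4 = (0.5689, 0.2728, -0.5384, 0.5581, 0.0251).
Qᵀb = (-1.7179, 2.9221, -1.4061, -0.4523).
Back-substitute: x_4 = -0.4523/3.0526 = -0.1482.
x_3 = (-1.4061 − 3.5381·(-0.1482))/2.8998 = -0.3041.
x_2 = (2.9221 + 2.7948·(-0.3041) + 0.9718·(-0.1482))/3.6392 = 0.5298.
x_1 = (-1.7179 + 3.1235·0.5298 + 4.2167·(-0.3041) − 0.4685·(-0.1482))/6.4031 = -0.1993.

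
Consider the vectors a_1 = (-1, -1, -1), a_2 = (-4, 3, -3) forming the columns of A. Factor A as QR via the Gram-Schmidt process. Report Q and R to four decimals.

a_1 = (-1, -1, -1); ‖a_1‖ = 1.7321, so q_1 = (-0.5774, -0.5774, -0.5774).
q_1·a_2 = (-0.5774)·(-4) + (-0.5774)·3 + (-0.5774)·(-3) = 2.3094.
u_2 = a_2 − 2.3094·q_1 = (-2.6667, 4.3333, -1.6667).
‖u_2‖ = 5.3541, so q_2 = (-0.4981, 0.8093, -0.3113).

Q = [[-0.5774, -0.4981], [-0.5774, 0.8093], [-0.5774, -0.3113]], R = [[1.7321, 2.3094], [0.0000, 5.3541]]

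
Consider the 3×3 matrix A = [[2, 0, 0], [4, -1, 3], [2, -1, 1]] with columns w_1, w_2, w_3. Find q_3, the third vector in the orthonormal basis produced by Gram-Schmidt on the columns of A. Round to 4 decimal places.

w_1 = (2, 4, 2); ‖w_1‖ = 4.8990, so q_1 = (0.4082, 0.8165, 0.4082).
q_1·w_2 = 0.4082·0 + 0.8165·(-1) + 0.4082·(-1) = -1.2247.
u_2 = w_2 + 1.2247·q_1 = (0.5000, 0.0000, -0.5000).
‖u_2‖ = 0.7071, so q_2 = (0.7071, 0.0000, -0.7071).
q_1·w_3 = 0.4082·0 + 0.8165·3 + 0.4082·1 = 2.8577; q_2·w_3 = 0.7071·0 + 0.0000·3 + (-0.7071)·1 = -0.7071.
u_3 = w_3 − 2.8577·q_1 + 0.7071·q_2 = (-0.6667, 0.6667, -0.6667).
‖u_3‖ = 1.1547, so q_3 = (-0.5774, 0.5774, -0.5774).

q_3 = (-0.5774, 0.5774, -0.5774)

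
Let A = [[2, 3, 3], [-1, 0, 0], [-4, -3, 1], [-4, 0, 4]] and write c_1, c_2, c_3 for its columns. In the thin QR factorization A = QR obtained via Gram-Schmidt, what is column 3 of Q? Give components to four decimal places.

e_3 = (0.5518, -0.6131, 0.5518, -0.1226)

c_1 = (2, -1, -4, -4); ‖c_1‖ = 6.0828, so e_1 = (0.3288, -0.1644, -0.6576, -0.6576).
e_1·c_2 = 0.3288·3 + (-0.1644)·0 + (-0.6576)·(-3) + (-0.6576)·0 = 2.9592.
u_2 = c_2 − 2.9592·e_1 = (2.0270, 0.4865, -1.0541, 1.9459).
‖u_2‖ = 3.0403, so e_2 = (0.6667, 0.1600, -0.3467, 0.6401).
e_1·c_3 = 0.3288·3 + (-0.1644)·0 + (-0.6576)·1 + (-0.6576)·4 = -2.3016; e_2·c_3 = 0.6667·3 + 0.1600·0 + (-0.3467)·1 + 0.6401·4 = 4.2137.
u_3 = c_3 + 2.3016·e_1 − 4.2137·e_2 = (0.9474, -1.0526, 0.9474, -0.2105).
‖u_3‖ = 1.7168, so e_3 = (0.5518, -0.6131, 0.5518, -0.1226).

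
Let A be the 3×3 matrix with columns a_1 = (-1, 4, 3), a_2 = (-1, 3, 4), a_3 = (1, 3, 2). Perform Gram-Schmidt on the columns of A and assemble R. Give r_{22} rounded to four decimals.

r_{22} = 1.4005

a_1 = (-1, 4, 3); ‖a_1‖ = 5.0990, so q_1 = (-0.1961, 0.7845, 0.5883).
q_1·a_2 = (-0.1961)·(-1) + 0.7845·3 + 0.5883·4 = 4.9029.
u_2 = a_2 − 4.9029·q_1 = (-0.0385, -0.8462, 1.1154).
r_{22} = ‖u_2‖ = 1.4005.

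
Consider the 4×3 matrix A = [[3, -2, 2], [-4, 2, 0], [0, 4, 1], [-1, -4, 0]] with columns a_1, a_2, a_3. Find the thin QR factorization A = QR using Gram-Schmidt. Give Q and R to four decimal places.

Q = [[0.5883, -0.1407, 0.7312], [-0.7845, 0.0768, 0.4799], [0.0000, 0.6652, 0.3999], [-0.1961, -0.7292, 0.2742]], R = [[5.0990, -1.9612, 1.1767], [0.0000, 6.0128, 0.3838], [0.0000, 0.0000, 1.8623]]

a_1 = (3, -4, 0, -1); ‖a_1‖ = 5.0990, so q_1 = (0.5883, -0.7845, 0.0000, -0.1961).
q_1·a_2 = 0.5883·(-2) + (-0.7845)·2 + 0.0000·4 + (-0.1961)·(-4) = -1.9612.
u_2 = a_2 + 1.9612·q_1 = (-0.8462, 0.4615, 4.0000, -4.3846).
‖u_2‖ = 6.0128, so q_2 = (-0.1407, 0.0768, 0.6652, -0.7292).
q_1·a_3 = 0.5883·2 + (-0.7845)·0 + 0.0000·1 + (-0.1961)·0 = 1.1767; q_2·a_3 = (-0.1407)·2 + 0.0768·0 + 0.6652·1 + (-0.7292)·0 = 0.3838.
u_3 = a_3 − 1.1767·q_1 − 0.3838·q_2 = (1.3617, 0.8936, 0.7447, 0.5106).
‖u_3‖ = 1.8623, so q_3 = (0.7312, 0.4799, 0.3999, 0.2742).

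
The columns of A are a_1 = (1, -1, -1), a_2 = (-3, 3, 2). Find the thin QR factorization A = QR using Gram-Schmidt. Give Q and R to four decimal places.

a_1 = (1, -1, -1); ‖a_1‖ = 1.7321, so e_1 = (0.5774, -0.5774, -0.5774).
e_1·a_2 = 0.5774·(-3) + (-0.5774)·3 + (-0.5774)·2 = -4.6188.
u_2 = a_2 + 4.6188·e_1 = (-0.3333, 0.3333, -0.6667).
‖u_2‖ = 0.8165, so e_2 = (-0.4082, 0.4082, -0.8165).

Q = [[0.5774, -0.4082], [-0.5774, 0.4082], [-0.5774, -0.8165]], R = [[1.7321, -4.6188], [0.0000, 0.8165]]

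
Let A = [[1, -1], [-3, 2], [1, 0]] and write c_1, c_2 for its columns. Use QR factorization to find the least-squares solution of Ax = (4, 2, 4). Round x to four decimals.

c_1 = (1, -3, 1); ‖c_1‖ = 3.3166, so e_1 = (0.3015, -0.9045, 0.3015).
e_1·c_2 = 0.3015·(-1) + (-0.9045)·2 + 0.3015·0 = -2.1106.
u_2 = c_2 + 2.1106·e_1 = (-0.3636, 0.0909, 0.6364).
‖u_2‖ = 0.7385, so e_2 = (-0.4924, 0.1231, 0.8616).
Qᵀb = (0.6030, 1.7233).
Back-substitute: x_2 = 1.7233/0.7385 = 2.3333.
x_1 = (0.6030 + 2.1106·2.3333)/3.3166 = 1.6667.

x = (1.6667, 2.3333)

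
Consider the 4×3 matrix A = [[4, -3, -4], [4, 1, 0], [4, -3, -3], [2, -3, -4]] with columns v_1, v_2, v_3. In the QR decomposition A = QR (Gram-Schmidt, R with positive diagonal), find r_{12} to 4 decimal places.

v_1 = (4, 4, 4, 2); ‖v_1‖ = 7.2111, so e_1 = (0.5547, 0.5547, 0.5547, 0.2774).
r_{12} = e_1·v_2 = -3.6056.

r_{12} = -3.6056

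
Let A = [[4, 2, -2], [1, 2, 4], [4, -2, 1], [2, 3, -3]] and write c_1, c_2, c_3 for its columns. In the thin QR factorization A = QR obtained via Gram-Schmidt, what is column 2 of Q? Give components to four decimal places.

e_2 = (0.2586, 0.4063, -0.6526, 0.5849)

c_1 = (4, 1, 4, 2); ‖c_1‖ = 6.0828, so e_1 = (0.6576, 0.1644, 0.6576, 0.3288).
e_1·c_2 = 0.6576·2 + 0.1644·2 + 0.6576·(-2) + 0.3288·3 = 1.3152.
u_2 = c_2 − 1.3152·e_1 = (1.1351, 1.7838, -2.8649, 2.5676).
‖u_2‖ = 4.3898, so e_2 = (0.2586, 0.4063, -0.6526, 0.5849).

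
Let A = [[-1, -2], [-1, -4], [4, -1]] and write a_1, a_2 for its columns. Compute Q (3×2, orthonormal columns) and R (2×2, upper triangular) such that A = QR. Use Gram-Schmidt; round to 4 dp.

a_1 = (-1, -1, 4); ‖a_1‖ = 4.2426, so e_1 = (-0.2357, -0.2357, 0.9428).
e_1·a_2 = (-0.2357)·(-2) + (-0.2357)·(-4) + 0.9428·(-1) = 0.4714.
u_2 = a_2 − 0.4714·e_1 = (-1.8889, -3.8889, -1.4444).
‖u_2‖ = 4.5583, so e_2 = (-0.4144, -0.8532, -0.3169).

Q = [[-0.2357, -0.4144], [-0.2357, -0.8532], [0.9428, -0.3169]], R = [[4.2426, 0.4714], [0.0000, 4.5583]]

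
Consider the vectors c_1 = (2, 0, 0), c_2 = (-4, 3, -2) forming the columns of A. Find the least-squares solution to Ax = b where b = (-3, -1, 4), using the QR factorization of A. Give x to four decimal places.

c_1 = (2, 0, 0); ‖c_1‖ = 2.0000, so q_1 = (1.0000, 0.0000, 0.0000).
q_1·c_2 = 1.0000·(-4) + 0.0000·3 + 0.0000·(-2) = -4.0000.
u_2 = c_2 + 4.0000·q_1 = (0.0000, 3.0000, -2.0000).
‖u_2‖ = 3.6056, so q_2 = (0.0000, 0.8321, -0.5547).
Qᵀb = (-3.0000, -3.0509).
Back-substitute: x_2 = -3.0509/3.6056 = -0.8462.
x_1 = (-3.0000 + 4.0000·(-0.8462))/2.0000 = -3.1923.

x = (-3.1923, -0.8462)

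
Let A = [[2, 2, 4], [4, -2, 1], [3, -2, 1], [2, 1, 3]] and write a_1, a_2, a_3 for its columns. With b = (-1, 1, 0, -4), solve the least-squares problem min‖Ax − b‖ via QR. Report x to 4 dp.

x = (1.4314, 1.3529, -2.0196)

a_1 = (2, 4, 3, 2); ‖a_1‖ = 5.7446, so q_1 = (0.3482, 0.6963, 0.5222, 0.3482).
q_1·a_2 = 0.3482·2 + 0.6963·(-2) + 0.5222·(-2) + 0.3482·1 = -1.3926.
u_2 = a_2 + 1.3926·q_1 = (2.4848, -1.0303, -1.2727, 1.4848).
‖u_2‖ = 3.3257, so q_2 = (0.7472, -0.3098, -0.3827, 0.4465).
q_1·a_3 = 0.3482·4 + 0.6963·1 + 0.5222·1 + 0.3482·3 = 3.6556; q_2·a_3 = 0.7472·4 + (-0.3098)·1 + (-0.3827)·1 + 0.4465·3 = 3.6355.
u_3 = a_3 − 3.6556·q_1 − 3.6355·q_2 = (0.0110, -0.4192, 0.4822, 0.1041).
‖u_3‖ = 0.6474, so q_3 = (0.0169, -0.6474, 0.7448, 0.1608).
Qᵀb = (-1.0445, -2.8428, -1.3076).
Back-substitute: x_3 = -1.3076/0.6474 = -2.0196.
x_2 = (-2.8428 − 3.6355·(-2.0196))/3.3257 = 1.3529.
x_1 = (-1.0445 + 1.3926·1.3529 − 3.6556·(-2.0196))/5.7446 = 1.4314.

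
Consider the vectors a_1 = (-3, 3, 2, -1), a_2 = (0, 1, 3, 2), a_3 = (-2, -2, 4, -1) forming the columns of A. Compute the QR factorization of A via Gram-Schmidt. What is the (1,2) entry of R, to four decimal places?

a_1 = (-3, 3, 2, -1); ‖a_1‖ = 4.7958, so q_1 = (-0.6255, 0.6255, 0.4170, -0.2085).
r_{12} = q_1·a_2 = 1.4596.

r_{12} = 1.4596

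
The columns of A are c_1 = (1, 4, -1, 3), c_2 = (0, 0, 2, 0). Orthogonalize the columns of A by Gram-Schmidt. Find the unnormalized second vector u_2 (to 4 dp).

u_2 = (0.0741, 0.2963, 1.9259, 0.2222)

c_1 = (1, 4, -1, 3); ‖c_1‖ = 5.1962, so q_1 = (0.1925, 0.7698, -0.1925, 0.5774).
q_1·c_2 = 0.1925·0 + 0.7698·0 + (-0.1925)·2 + 0.5774·0 = -0.3849.
u_2 = c_2 + 0.3849·q_1 = (0.0741, 0.2963, 1.9259, 0.2222).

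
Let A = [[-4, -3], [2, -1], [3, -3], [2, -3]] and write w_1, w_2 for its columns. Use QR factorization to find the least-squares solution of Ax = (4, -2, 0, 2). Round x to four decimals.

w_1 = (-4, 2, 3, 2); ‖w_1‖ = 5.7446, so q_1 = (-0.6963, 0.3482, 0.5222, 0.3482).
q_1·w_2 = (-0.6963)·(-3) + 0.3482·(-1) + 0.5222·(-3) + 0.3482·(-3) = -0.8704.
u_2 = w_2 + 0.8704·q_1 = (-3.6061, -0.6970, -2.5455, -2.6970).
‖u_2‖ = 5.2194, so q_2 = (-0.6909, -0.1335, -0.4877, -0.5167).
Qᵀb = (-2.7852, -3.5299).
Back-substitute: x_2 = -3.5299/5.2194 = -0.6763.
x_1 = (-2.7852 + 0.8704·(-0.6763))/5.7446 = -0.5873.

x = (-0.5873, -0.6763)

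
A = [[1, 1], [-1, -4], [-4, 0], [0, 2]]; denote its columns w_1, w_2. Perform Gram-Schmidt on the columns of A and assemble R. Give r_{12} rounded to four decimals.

w_1 = (1, -1, -4, 0); ‖w_1‖ = 4.2426, so e_1 = (0.2357, -0.2357, -0.9428, 0.0000).
r_{12} = e_1·w_2 = 1.1785.

r_{12} = 1.1785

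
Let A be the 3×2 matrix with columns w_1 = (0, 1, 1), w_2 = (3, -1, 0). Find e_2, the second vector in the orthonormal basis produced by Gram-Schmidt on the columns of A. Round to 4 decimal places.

w_1 = (0, 1, 1); ‖w_1‖ = 1.4142, so e_1 = (0.0000, 0.7071, 0.7071).
e_1·w_2 = 0.0000·3 + 0.7071·(-1) + 0.7071·0 = -0.7071.
u_2 = w_2 + 0.7071·e_1 = (3.0000, -0.5000, 0.5000).
‖u_2‖ = 3.0822, so e_2 = (0.9733, -0.1622, 0.1622).

e_2 = (0.9733, -0.1622, 0.1622)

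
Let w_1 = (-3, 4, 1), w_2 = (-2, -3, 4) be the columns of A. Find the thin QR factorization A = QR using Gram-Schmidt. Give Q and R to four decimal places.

w_1 = (-3, 4, 1); ‖w_1‖ = 5.0990, so e_1 = (-0.5883, 0.7845, 0.1961).
e_1·w_2 = (-0.5883)·(-2) + 0.7845·(-3) + 0.1961·4 = -0.3922.
u_2 = w_2 + 0.3922·e_1 = (-2.2308, -2.6923, 4.0769).
‖u_2‖ = 5.3709, so e_2 = (-0.4153, -0.5013, 0.7591).

Q = [[-0.5883, -0.4153], [0.7845, -0.5013], [0.1961, 0.7591]], R = [[5.0990, -0.3922], [0.0000, 5.3709]]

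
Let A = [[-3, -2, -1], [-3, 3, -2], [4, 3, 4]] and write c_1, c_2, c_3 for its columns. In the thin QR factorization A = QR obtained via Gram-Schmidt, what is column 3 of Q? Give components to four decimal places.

e_3 = (0.8131, -0.0387, 0.5808)

c_1 = (-3, -3, 4); ‖c_1‖ = 5.8310, so e_1 = (-0.5145, -0.5145, 0.6860).
e_1·c_2 = (-0.5145)·(-2) + (-0.5145)·3 + 0.6860·3 = 1.5435.
u_2 = c_2 − 1.5435·e_1 = (-1.2059, 3.7941, 1.9412).
‖u_2‖ = 4.4292, so e_2 = (-0.2723, 0.8566, 0.4383).
e_1·c_3 = (-0.5145)·(-1) + (-0.5145)·(-2) + 0.6860·4 = 4.2875; e_2·c_3 = (-0.2723)·(-1) + 0.8566·(-2) + 0.4383·4 = 0.3121.
u_3 = c_3 − 4.2875·e_1 − 0.3121·e_2 = (1.2909, -0.0615, 0.9220).
‖u_3‖ = 1.5875, so e_3 = (0.8131, -0.0387, 0.5808).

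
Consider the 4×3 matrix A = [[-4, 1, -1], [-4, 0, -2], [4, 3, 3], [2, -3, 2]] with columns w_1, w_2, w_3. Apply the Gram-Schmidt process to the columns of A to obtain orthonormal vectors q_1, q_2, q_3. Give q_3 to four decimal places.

q_3 = (0.6470, 0.0863, 0.4169, 0.6326)

w_1 = (-4, -4, 4, 2); ‖w_1‖ = 7.2111, so q_1 = (-0.5547, -0.5547, 0.5547, 0.2774).
q_1·w_2 = (-0.5547)·1 + (-0.5547)·0 + 0.5547·3 + 0.2774·(-3) = 0.2774.
u_2 = w_2 − 0.2774·q_1 = (1.1538, 0.1538, 2.8462, -3.0769).
‖u_2‖ = 4.3501, so q_2 = (0.2652, 0.0354, 0.6543, -0.7073).
q_1·w_3 = (-0.5547)·(-1) + (-0.5547)·(-2) + 0.5547·3 + 0.2774·2 = 3.8829; q_2·w_3 = 0.2652·(-1) + 0.0354·(-2) + 0.6543·3 + (-0.7073)·2 = 0.2122.
u_3 = w_3 − 3.8829·q_1 − 0.2122·q_2 = (1.0976, 0.1463, 0.7073, 1.0732).
‖u_3‖ = 1.6965, so q_3 = (0.6470, 0.0863, 0.4169, 0.6326).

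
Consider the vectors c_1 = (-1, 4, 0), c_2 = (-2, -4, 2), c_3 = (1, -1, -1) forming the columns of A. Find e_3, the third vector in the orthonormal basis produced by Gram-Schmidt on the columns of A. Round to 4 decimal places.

e_3 = (-0.5494, -0.1374, -0.8242)

c_1 = (-1, 4, 0); ‖c_1‖ = 4.1231, so e_1 = (-0.2425, 0.9701, 0.0000).
e_1·c_2 = (-0.2425)·(-2) + 0.9701·(-4) + 0.0000·2 = -3.3955.
u_2 = c_2 + 3.3955·e_1 = (-2.8235, -0.7059, 2.0000).
‖u_2‖ = 3.5314, so e_2 = (-0.7996, -0.1999, 0.5664).
e_1·c_3 = (-0.2425)·1 + 0.9701·(-1) + 0.0000·(-1) = -1.2127; e_2·c_3 = (-0.7996)·1 + (-0.1999)·(-1) + 0.5664·(-1) = -1.1660.
u_3 = c_3 + 1.2127·e_1 + 1.1660·e_2 = (-0.2264, -0.0566, -0.3396).
‖u_3‖ = 0.4121, so e_3 = (-0.5494, -0.1374, -0.8242).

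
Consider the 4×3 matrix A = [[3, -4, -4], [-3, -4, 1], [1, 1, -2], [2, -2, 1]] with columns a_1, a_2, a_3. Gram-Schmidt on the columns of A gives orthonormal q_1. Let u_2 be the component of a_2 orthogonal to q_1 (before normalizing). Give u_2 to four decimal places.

u_2 = (-3.6087, -4.3913, 1.1304, -1.7391)

a_1 = (3, -3, 1, 2); ‖a_1‖ = 4.7958, so q_1 = (0.6255, -0.6255, 0.2085, 0.4170).
q_1·a_2 = 0.6255·(-4) + (-0.6255)·(-4) + 0.2085·1 + 0.4170·(-2) = -0.6255.
u_2 = a_2 + 0.6255·q_1 = (-3.6087, -4.3913, 1.1304, -1.7391).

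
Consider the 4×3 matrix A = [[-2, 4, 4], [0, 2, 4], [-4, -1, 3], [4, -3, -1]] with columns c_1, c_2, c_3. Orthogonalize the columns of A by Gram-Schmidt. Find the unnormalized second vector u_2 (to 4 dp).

u_2 = (3.1111, 2.0000, -2.7778, -1.2222)

q_1 = c_1/‖c_1‖ = (-2, 0, -4, 4)/6.0000 = (-0.3333, 0.0000, -0.6667, 0.6667).
r_{12} = q_1·c_2 = -2.6667.
u_2 = c_2 + 2.6667·q_1 = (3.1111, 2.0000, -2.7778, -1.2222).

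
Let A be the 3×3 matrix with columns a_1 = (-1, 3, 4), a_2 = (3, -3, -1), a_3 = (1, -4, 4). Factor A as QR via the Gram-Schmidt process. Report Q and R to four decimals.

a_1 = (-1, 3, 4); ‖a_1‖ = 5.0990, so e_1 = (-0.1961, 0.5883, 0.7845).
e_1·a_2 = (-0.1961)·3 + 0.5883·(-3) + 0.7845·(-1) = -3.1379.
u_2 = a_2 + 3.1379·e_1 = (2.3846, -1.1538, 1.4615).
‖u_2‖ = 3.0255, so e_2 = (0.7882, -0.3814, 0.4831).
e_1·a_3 = (-0.1961)·1 + 0.5883·(-4) + 0.7845·4 = 0.5883; e_2·a_3 = 0.7882·1 + (-0.3814)·(-4) + 0.4831·4 = 4.2459.
u_3 = a_3 − 0.5883·e_1 − 4.2459·e_2 = (-2.2311, -2.7269, 1.4874).
‖u_3‖ = 3.8244, so e_3 = (-0.5834, -0.7130, 0.3889).

Q = [[-0.1961, 0.7882, -0.5834], [0.5883, -0.3814, -0.7130], [0.7845, 0.4831, 0.3889]], R = [[5.0990, -3.1379, 0.5883], [0.0000, 3.0255, 4.2459], [0.0000, 0.0000, 3.8244]]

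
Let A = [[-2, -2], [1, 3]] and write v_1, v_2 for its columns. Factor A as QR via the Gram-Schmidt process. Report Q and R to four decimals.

Q = [[-0.8944, 0.4472], [0.4472, 0.8944]], R = [[2.2361, 3.1305], [0.0000, 1.7889]]

v_1 = (-2, 1); ‖v_1‖ = 2.2361, so e_1 = (-0.8944, 0.4472).
e_1·v_2 = (-0.8944)·(-2) + 0.4472·3 = 3.1305.
u_2 = v_2 − 3.1305·e_1 = (0.8000, 1.6000).
‖u_2‖ = 1.7889, so e_2 = (0.4472, 0.8944).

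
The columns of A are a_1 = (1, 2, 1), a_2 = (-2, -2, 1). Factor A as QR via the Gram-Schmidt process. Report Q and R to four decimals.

e_1 = a_1/‖a_1‖ = (1, 2, 1)/2.4495 = (0.4082, 0.8165, 0.4082).
r_{12} = e_1·a_2 = -2.0412.
u_2 = a_2 + 2.0412·e_1 = (-1.1667, -0.3333, 1.8333).
‖u_2‖ = 2.1985, so e_2 = (-0.5307, -0.1516, 0.8339).

Q = [[0.4082, -0.5307], [0.8165, -0.1516], [0.4082, 0.8339]], R = [[2.4495, -2.0412], [0.0000, 2.1985]]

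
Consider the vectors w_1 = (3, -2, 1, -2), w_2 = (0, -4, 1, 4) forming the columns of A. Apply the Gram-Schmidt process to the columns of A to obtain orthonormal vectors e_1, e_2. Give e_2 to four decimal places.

w_1 = (3, -2, 1, -2); ‖w_1‖ = 4.2426, so e_1 = (0.7071, -0.4714, 0.2357, -0.4714).
e_1·w_2 = 0.7071·0 + (-0.4714)·(-4) + 0.2357·1 + (-0.4714)·4 = 0.2357.
u_2 = w_2 − 0.2357·e_1 = (-0.1667, -3.8889, 0.9444, 4.1111).
‖u_2‖ = 5.7397, so e_2 = (-0.0290, -0.6775, 0.1645, 0.7163).

e_2 = (-0.0290, -0.6775, 0.1645, 0.7163)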